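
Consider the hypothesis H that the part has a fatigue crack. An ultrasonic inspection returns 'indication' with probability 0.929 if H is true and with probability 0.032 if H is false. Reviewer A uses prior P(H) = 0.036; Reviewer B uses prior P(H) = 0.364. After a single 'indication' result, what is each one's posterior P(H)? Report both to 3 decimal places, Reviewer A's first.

Reviewer A: 0.520; Reviewer B: 0.943

The likelihood ratio for an 'indication' result is 0.929/0.032 = 29.031.
Reviewer A: prior odds 0.036/0.964 = 0.037344; posterior odds 1.0842; posterior probability 0.520.
Reviewer B: prior odds 0.364/0.636 = 0.57233; posterior odds 16.615; posterior probability 0.943.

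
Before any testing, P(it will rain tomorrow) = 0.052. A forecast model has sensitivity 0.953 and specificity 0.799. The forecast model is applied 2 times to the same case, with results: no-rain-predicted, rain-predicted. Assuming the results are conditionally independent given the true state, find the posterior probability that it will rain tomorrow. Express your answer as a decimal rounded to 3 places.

Posterior P(H) ≈ 0.015

With H the event that it will rain tomorrow, the joint likelihood of the observed sequence is P(data|H) = 0.047·0.953 = 0.044791 and P(data|¬H) = 0.799·0.201 = 0.16060.
Bayes: P(H|data) = 0.052·0.044791 / (0.052·0.044791 + 0.948·0.16060) = 0.0023291/0.15458 = 0.0151.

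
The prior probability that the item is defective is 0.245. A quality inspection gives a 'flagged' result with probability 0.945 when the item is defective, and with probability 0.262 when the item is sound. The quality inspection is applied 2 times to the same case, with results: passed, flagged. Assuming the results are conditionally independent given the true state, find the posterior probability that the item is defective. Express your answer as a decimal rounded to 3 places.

Posterior P(H) ≈ 0.080

Let H be the event that the item is defective; start with P(H) = 0.245. P('flagged'|H) = 0.945, P('flagged'|¬H) = 0.262.
Update on result 1 ('passed'): P(H) ← 0.055·0.2450 / (0.055·0.2450 + 0.738·0.7550) = 0.013475/0.57066 = 0.0236.
Update on result 2 ('flagged'): P(H) ← 0.945·0.0236 / (0.945·0.0236 + 0.262·0.9764) = 0.022314/0.27813 = 0.0802.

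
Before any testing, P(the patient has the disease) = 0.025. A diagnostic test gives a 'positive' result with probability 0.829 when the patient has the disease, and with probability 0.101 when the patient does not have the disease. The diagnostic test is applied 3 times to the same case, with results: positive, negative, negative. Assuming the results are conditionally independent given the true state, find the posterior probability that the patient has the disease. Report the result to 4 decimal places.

Posterior P(H) ≈ 0.0076

With H the event that the patient has the disease, the joint likelihood of the observed sequence is P(data|H) = 0.829·0.171·0.171 = 0.024241 and P(data|¬H) = 0.101·0.899·0.899 = 0.081628.
Bayes: P(H|data) = 0.025·0.024241 / (0.025·0.024241 + 0.975·0.081628) = 0.00060602/0.080194 = 0.0076.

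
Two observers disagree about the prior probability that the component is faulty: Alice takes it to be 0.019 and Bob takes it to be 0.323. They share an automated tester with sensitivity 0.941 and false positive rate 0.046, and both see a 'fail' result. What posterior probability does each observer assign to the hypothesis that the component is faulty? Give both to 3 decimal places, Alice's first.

Alice: 0.284; Bob: 0.907

P('+'|H) = 0.941, P('+'|¬H) = 0.046.
Alice: numerator 0.941·0.019 = 0.017879; evidence = 0.017879+0.046·0.981 = 0.063005; posterior = 0.284.
Bob: numerator 0.941·0.323 = 0.30394; evidence = 0.30394+0.046·0.677 = 0.33509; posterior = 0.907.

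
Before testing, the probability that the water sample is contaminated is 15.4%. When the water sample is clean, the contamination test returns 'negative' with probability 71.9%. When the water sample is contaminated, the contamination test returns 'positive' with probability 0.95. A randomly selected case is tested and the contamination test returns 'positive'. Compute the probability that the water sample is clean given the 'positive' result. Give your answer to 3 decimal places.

Let H be the event that the water sample is contaminated. P(H) = 0.154, so P(¬H) = 0.846. With E the 'positive' result, P(E|H) = 0.95 and P(E|¬H) = 0.281.
P(E) = 0.95·0.154 + 0.281·0.846 = 0.14630 + 0.23773 = 0.38403.
By Bayes' theorem, P(H|E) = 0.14630 / 0.38403 = 0.381. Hence P(¬H|E) = 1 − 0.381 = 0.619.

P(¬H | E) ≈ 0.619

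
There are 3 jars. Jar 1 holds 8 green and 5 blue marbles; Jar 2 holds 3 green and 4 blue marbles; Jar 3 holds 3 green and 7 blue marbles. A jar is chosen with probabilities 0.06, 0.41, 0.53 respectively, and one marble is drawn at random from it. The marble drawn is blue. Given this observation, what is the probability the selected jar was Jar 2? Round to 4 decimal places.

Tabulate prior·likelihood by source: [1] prior 0.06, lik 0.3846, product 0.02308; [2] prior 0.41, lik 0.5714, product 0.2343; [3] prior 0.53, lik 0.7, product 0.3710.
Normalizing constant = 0.62836; the posterior for Jar 2 is its product over the sum, 0.2343/0.62836 = 0.3729.

Posterior probability ≈ 0.3729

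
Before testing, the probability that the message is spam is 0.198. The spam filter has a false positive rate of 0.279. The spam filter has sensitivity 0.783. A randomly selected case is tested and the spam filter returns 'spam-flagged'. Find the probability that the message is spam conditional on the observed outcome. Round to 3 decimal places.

P(H | E) ≈ 0.409

Let H be the event that the message is spam. P(H) = 0.198, so P(¬H) = 0.802. With E the 'spam-flagged' result, P(E|H) = 0.783 and P(E|¬H) = 0.279.
P(E) = 0.783·0.198 + 0.279·0.802 = 0.15503 + 0.22376 = 0.37879.
By Bayes' theorem, P(H|E) = 0.15503 / 0.37879 = 0.409.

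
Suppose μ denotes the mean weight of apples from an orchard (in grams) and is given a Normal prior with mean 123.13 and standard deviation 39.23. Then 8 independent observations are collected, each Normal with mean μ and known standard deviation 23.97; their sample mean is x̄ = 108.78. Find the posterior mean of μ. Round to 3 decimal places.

Prior precision 1/τ₀² = 1/39.23² = 0.00064978; data precision n/σ² = 8/23.97² = 0.0139237.
Posterior precision = 0.00064978 + 0.0139237 = 0.0145735.
Posterior mean = (0.00064978·123.13 + 0.0139237·108.78) / 0.0145735 = 109.420.

Posterior mean ≈ 109.420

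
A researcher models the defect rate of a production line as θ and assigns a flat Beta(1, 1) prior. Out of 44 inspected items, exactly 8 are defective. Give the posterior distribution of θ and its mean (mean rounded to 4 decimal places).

Posterior: Beta(9, 37); mean ≈ 0.1957

Observing 8 successes and 36 failures updates Beta(1, 1) by adding the success and failure counts to the two shape parameters: α = 1+8 = 9, β = 1+36 = 37.
Posterior mean = α/(α+β) = 9/46 = 0.1957.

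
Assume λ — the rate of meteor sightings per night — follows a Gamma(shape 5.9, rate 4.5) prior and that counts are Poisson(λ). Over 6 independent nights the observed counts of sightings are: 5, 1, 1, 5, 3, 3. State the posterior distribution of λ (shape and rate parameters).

Total count ∑xᵢ = 18 over n = 6 nights.
Gamma is conjugate to the Poisson likelihood: posterior is Gamma(shape = 5.9+18 = 23.9, rate = 4.5+6 = 10.5).

Posterior: Gamma(shape=23.9, rate=10.5)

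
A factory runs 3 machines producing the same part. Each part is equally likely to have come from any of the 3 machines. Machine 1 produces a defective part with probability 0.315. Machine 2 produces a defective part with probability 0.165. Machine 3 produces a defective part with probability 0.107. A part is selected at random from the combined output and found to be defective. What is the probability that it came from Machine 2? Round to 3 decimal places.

P(defective|M1) = 0.315; P(defective|M2) = 0.165; P(defective|M3) = 0.107.
Prior × likelihood for each source: 0.333333·0.315=0.1050, 0.333333·0.165=0.05500, 0.333333·0.107=0.03567. Summing gives P(defective) = 0.19567.
P(Machine 2 | defective) = 0.05500 / 0.19567 = 0.281.

Posterior probability ≈ 0.281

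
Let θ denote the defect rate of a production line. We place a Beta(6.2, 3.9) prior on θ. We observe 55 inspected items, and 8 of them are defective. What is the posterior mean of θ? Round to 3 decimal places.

Posterior mean ≈ 0.218

Observing 8 successes and 47 failures updates Beta(6.2, 3.9) by adding the success and failure counts to the two shape parameters: α = 6.2+8 = 14.2, β = 3.9+47 = 50.9.
E[θ | data] = 14.2/(14.2+50.9) = 0.218.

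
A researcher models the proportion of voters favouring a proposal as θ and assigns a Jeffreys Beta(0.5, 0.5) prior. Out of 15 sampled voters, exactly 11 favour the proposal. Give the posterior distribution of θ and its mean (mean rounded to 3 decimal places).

The binomial likelihood is conjugate to the Beta prior: with 11 successes and 4 failures, the posterior is Beta(0.5+11, 0.5+4) = Beta(11.5, 4.5).
Posterior mean = α/(α+β) = 11.5/16 = 0.719.

Posterior: Beta(11.5, 4.5); mean ≈ 0.719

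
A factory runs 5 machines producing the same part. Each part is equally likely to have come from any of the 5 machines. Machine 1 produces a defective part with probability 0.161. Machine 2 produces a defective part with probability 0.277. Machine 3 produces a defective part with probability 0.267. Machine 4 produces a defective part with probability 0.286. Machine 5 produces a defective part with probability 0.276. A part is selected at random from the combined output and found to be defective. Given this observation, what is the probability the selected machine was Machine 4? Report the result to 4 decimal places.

P(defective|M1) = 0.161; P(defective|M2) = 0.277; P(defective|M3) = 0.267; P(defective|M4) = 0.286; P(defective|M5) = 0.276.
Prior × likelihood for each source: 0.2·0.161=0.03220, 0.2·0.277=0.05540, 0.2·0.267=0.05340, 0.2·0.286=0.05720, 0.2·0.276=0.05520. Summing gives P(defective) = 0.25340.
P(Machine 4 | defective) = 0.05720 / 0.25340 = 0.2257.

Posterior probability ≈ 0.2257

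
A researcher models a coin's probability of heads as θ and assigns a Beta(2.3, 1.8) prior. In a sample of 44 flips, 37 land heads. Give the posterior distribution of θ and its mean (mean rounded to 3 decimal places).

The binomial likelihood is conjugate to the Beta prior: with 37 successes and 7 failures, the posterior is Beta(2.3+37, 1.8+7) = Beta(39.3, 8.8).
Posterior mean = α/(α+β) = 39.3/48.1 = 0.817.

Posterior: Beta(39.3, 8.8); mean ≈ 0.817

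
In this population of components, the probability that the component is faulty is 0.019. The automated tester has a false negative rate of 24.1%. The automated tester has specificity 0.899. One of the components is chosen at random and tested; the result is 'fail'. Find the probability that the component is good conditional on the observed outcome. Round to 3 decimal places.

P(¬H | E) ≈ 0.873

Write H for 'the component is faulty'. Prior odds H:¬H = 0.019/0.981 = 0.019368. For the 'fail' outcome, the likelihood ratio is 0.759/0.101 = 7.5149.
Posterior odds = 0.019368 × 7.5149 = 0.14555, so P(H|E) = 0.14555/(1+0.14555) = 0.127. Then P(¬H|E) = 1 − 0.127 = 0.873.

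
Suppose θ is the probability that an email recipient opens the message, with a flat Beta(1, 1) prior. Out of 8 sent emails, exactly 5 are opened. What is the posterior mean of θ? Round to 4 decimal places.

The binomial likelihood is conjugate to the Beta prior: with 5 successes and 3 failures, the posterior is Beta(1+5, 1+3) = Beta(6, 4).
E[θ | data] = 6/(6+4) = 0.6000.

Posterior mean ≈ 0.6000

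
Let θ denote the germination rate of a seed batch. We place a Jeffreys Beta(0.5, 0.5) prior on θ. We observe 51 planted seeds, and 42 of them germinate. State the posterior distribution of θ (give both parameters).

Posterior: Beta(42.5, 9.5)

The binomial likelihood is conjugate to the Beta prior: with 42 successes and 9 failures, the posterior is Beta(0.5+42, 0.5+9) = Beta(42.5, 9.5).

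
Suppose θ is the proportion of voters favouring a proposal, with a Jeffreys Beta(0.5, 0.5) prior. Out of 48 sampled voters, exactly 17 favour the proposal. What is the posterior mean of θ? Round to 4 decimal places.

Posterior mean ≈ 0.3571

Observing 17 successes and 31 failures updates Beta(0.5, 0.5) by adding the success and failure counts to the two shape parameters: α = 0.5+17 = 17.5, β = 0.5+31 = 31.5.
E[θ | data] = 17.5/(17.5+31.5) = 0.3571.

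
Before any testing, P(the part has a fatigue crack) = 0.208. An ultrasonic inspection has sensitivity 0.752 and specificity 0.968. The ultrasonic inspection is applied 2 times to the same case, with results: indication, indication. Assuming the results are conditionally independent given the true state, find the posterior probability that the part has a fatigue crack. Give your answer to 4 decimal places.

With H the event that the part has a fatigue crack, the joint likelihood of the observed sequence is P(data|H) = 0.752·0.752 = 0.56550 and P(data|¬H) = 0.032·0.032 = 0.0010240.
Bayes: P(H|data) = 0.208·0.56550 / (0.208·0.56550 + 0.792·0.0010240) = 0.11762/0.11844 = 0.9932.

Posterior P(H) ≈ 0.9932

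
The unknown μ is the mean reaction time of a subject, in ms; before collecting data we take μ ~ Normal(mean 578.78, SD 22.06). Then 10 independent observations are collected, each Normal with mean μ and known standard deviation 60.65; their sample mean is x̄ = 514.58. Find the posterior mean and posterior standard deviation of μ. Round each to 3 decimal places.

Prior precision 1/τ₀² = 1/22.06² = 0.00205489; data precision n/σ² = 10/60.65² = 0.00271856.
Posterior precision = 0.00205489 + 0.00271856 = 0.00477345, giving posterior SD = 1/√0.00477345 = 14.474.
Posterior mean = (0.00205489·578.78 + 0.00271856·514.58) / 0.00477345 = 542.217.

Posterior mean ≈ 542.217; posterior SD ≈ 14.474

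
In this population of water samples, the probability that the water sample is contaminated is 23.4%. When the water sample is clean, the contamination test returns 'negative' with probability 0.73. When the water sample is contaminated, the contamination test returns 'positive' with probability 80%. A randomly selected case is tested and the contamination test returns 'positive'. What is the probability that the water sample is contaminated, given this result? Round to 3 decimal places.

Write H for 'the water sample is contaminated'. Prior odds H:¬H = 0.234/0.766 = 0.30548. For the 'positive' outcome, the likelihood ratio is 0.8/0.27 = 2.9630.
Posterior odds = 0.30548 × 2.9630 = 0.90513, so P(H|E) = 0.90513/(1+0.90513) = 0.475.

P(H | E) ≈ 0.475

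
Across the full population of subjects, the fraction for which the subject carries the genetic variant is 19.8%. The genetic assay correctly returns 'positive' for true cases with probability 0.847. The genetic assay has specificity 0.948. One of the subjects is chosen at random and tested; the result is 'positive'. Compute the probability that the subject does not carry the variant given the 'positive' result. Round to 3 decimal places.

Let H be the event that the subject carries the genetic variant. P(H) = 0.198, so P(¬H) = 0.802. With E the 'positive' result, P(E|H) = 0.847 and P(E|¬H) = 0.052.
P(E) = 0.847·0.198 + 0.052·0.802 = 0.16771 + 0.041704 = 0.20941.
By Bayes' theorem, P(H|E) = 0.16771 / 0.20941 = 0.801. Hence P(¬H|E) = 1 − 0.801 = 0.199.

P(¬H | E) ≈ 0.199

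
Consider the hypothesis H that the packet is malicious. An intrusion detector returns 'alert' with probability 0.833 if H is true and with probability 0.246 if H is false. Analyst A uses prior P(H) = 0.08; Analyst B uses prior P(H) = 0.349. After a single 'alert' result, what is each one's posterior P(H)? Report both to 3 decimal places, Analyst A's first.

Analyst A: 0.227; Analyst B: 0.645

The likelihood ratio for an 'alert' result is 0.833/0.246 = 3.3862.
Analyst A: prior odds 0.08/0.92 = 0.086957; posterior odds 0.29445; posterior probability 0.227.
Analyst B: prior odds 0.349/0.651 = 0.53610; posterior odds 1.8153; posterior probability 0.645.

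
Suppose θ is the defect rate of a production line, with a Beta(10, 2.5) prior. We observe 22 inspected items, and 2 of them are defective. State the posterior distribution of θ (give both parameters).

Observing 2 successes and 20 failures updates Beta(10, 2.5) by adding the success and failure counts to the two shape parameters: α = 10+2 = 12, β = 2.5+20 = 22.5.

Posterior: Beta(12, 22.5)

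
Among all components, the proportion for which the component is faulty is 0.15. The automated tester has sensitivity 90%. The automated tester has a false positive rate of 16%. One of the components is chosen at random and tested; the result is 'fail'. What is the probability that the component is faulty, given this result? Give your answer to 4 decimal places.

P(H | E) ≈ 0.4982

Write H for 'the component is faulty'. Prior odds H:¬H = 0.15/0.85 = 0.17647. For the 'fail' outcome, the likelihood ratio is 0.9/0.16 = 5.6250.
Posterior odds = 0.17647 × 5.6250 = 0.99265, so P(H|E) = 0.99265/(1+0.99265) = 0.4982.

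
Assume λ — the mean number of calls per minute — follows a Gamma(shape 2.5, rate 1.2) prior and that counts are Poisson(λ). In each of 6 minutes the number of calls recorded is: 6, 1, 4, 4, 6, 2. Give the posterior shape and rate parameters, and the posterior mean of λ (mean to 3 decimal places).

Posterior: Gamma(shape=25.5, rate=7.2); mean ≈ 3.542

The Poisson likelihood adds the total count to the shape and the number of exposure periods to the rate. Here ∑xᵢ = 23 and n = 6, so shape 2.5→25.5 and rate 1.2→7.2.
E[λ | data] = 25.5/7.2 = 3.542.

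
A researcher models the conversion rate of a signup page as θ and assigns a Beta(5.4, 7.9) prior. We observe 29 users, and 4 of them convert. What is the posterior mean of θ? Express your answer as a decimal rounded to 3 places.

Observing 4 successes and 25 failures updates Beta(5.4, 7.9) by adding the success and failure counts to the two shape parameters: α = 5.4+4 = 9.4, β = 7.9+25 = 32.9.
Posterior mean = α/(α+β) = 9.4/42.3 = 0.222.

Posterior mean ≈ 0.222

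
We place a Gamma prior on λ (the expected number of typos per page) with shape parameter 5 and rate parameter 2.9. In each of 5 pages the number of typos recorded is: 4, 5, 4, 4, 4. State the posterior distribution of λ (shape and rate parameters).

Posterior: Gamma(shape=26, rate=7.9)

Total count ∑xᵢ = 21 over n = 5 pages.
Gamma is conjugate to the Poisson likelihood: posterior is Gamma(shape = 5+21 = 26, rate = 2.9+5 = 7.9).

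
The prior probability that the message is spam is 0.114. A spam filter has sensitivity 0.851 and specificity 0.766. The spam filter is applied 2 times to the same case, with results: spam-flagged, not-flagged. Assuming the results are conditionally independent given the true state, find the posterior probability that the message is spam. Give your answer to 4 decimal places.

Let H be the event that the message is spam; start with P(H) = 0.114. P('spam-flagged'|H) = 0.851, P('spam-flagged'|¬H) = 0.234.
Update on result 1 ('spam-flagged'): P(H) ← 0.851·0.1140 / (0.851·0.1140 + 0.234·0.8860) = 0.097014/0.30434 = 0.3188.
Update on result 2 ('not-flagged'): P(H) ← 0.149·0.3188 / (0.149·0.3188 + 0.766·0.6812) = 0.047497/0.56932 = 0.0834.

Posterior P(H) ≈ 0.0834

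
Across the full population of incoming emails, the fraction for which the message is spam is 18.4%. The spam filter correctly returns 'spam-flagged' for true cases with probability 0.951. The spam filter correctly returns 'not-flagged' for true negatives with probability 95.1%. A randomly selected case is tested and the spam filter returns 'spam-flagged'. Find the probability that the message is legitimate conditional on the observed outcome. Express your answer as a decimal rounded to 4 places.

Let H be the event that the message is spam. P(H) = 0.184, so P(¬H) = 0.816. With E the 'spam-flagged' result, P(E|H) = 0.951 and P(E|¬H) = 0.049.
P(E) = 0.951·0.184 + 0.049·0.816 = 0.17498 + 0.039984 = 0.21497.
By Bayes' theorem, P(H|E) = 0.17498 / 0.21497 = 0.8140. Hence P(¬H|E) = 1 − 0.8140 = 0.1860.

P(¬H | E) ≈ 0.1860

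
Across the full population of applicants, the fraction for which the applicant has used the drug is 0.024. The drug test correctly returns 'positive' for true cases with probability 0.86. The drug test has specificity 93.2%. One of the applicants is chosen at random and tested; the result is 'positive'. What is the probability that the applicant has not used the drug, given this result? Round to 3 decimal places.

Write H for 'the applicant has used the drug'. Prior odds H:¬H = 0.024/0.976 = 0.024590. For the 'positive' outcome, the likelihood ratio is 0.86/0.068 = 12.647.
Posterior odds = 0.024590 × 12.647 = 0.31099, so P(H|E) = 0.31099/(1+0.31099) = 0.237. Then P(¬H|E) = 1 − 0.237 = 0.763.

P(¬H | E) ≈ 0.763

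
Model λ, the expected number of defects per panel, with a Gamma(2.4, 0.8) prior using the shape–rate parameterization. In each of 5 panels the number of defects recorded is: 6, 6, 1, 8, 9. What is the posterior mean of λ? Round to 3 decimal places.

Total count ∑xᵢ = 30 over n = 5 panels.
Gamma is conjugate to the Poisson likelihood: posterior is Gamma(shape = 2.4+30 = 32.4, rate = 0.8+5 = 5.8).
Posterior mean = shape/rate = 32.4/5.8 = 5.586.

Posterior mean ≈ 5.586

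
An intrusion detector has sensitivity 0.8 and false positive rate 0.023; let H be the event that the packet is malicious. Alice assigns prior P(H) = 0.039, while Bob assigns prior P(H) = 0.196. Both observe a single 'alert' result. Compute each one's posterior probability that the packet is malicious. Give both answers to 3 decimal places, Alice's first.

The likelihood ratio for an 'alert' result is 0.8/0.023 = 34.783.
Alice: prior odds 0.039/0.961 = 0.040583; posterior odds 1.4116; posterior probability 0.585.
Bob: prior odds 0.196/0.804 = 0.24378; posterior odds 8.4793; posterior probability 0.895.

Alice: 0.585; Bob: 0.895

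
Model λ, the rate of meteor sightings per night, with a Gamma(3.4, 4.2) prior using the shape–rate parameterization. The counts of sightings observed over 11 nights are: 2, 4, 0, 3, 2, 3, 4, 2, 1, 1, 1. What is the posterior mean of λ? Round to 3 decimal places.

The Poisson likelihood adds the total count to the shape and the number of exposure periods to the rate. Here ∑xᵢ = 23 and n = 11, so shape 3.4→26.4 and rate 4.2→15.2.
E[λ | data] = 26.4/15.2 = 1.737.

Posterior mean ≈ 1.737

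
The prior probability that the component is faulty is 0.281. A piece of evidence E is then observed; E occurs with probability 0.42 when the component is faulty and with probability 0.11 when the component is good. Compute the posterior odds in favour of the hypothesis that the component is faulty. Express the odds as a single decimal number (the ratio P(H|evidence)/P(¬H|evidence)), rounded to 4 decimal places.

Prior odds = 0.281/(1−0.281) = 0.39082. In log-odds, ln(0.39082) = -0.93951.
Add log likelihood ratio: ln(3.8182) = 1.3398.
Posterior log-odds = 0.40027, so posterior odds = exp(0.40027) = 1.4922.

Posterior odds ≈ 1.4922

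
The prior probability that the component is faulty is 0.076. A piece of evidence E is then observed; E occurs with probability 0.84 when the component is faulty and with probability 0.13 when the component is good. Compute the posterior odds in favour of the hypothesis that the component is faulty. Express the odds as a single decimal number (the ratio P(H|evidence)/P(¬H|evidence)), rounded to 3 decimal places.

Posterior odds ≈ 0.531

Prior odds = 0.076/(1−0.076) = 0.082251.
Likelihood ratio for E = 0.84/0.13 = 6.4615.
Posterior odds = prior odds × LR = 0.53147.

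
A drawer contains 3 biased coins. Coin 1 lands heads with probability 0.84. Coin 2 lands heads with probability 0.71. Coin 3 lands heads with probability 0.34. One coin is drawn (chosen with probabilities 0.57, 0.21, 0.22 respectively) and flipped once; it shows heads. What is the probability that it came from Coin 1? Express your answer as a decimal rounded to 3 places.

Posterior probability ≈ 0.681

Tabulate prior·likelihood by source: [1] prior 0.57, lik 0.84, product 0.4788; [2] prior 0.21, lik 0.71, product 0.1491; [3] prior 0.22, lik 0.34, product 0.07480.
Normalizing constant = 0.70270; the posterior for Coin 1 is its product over the sum, 0.4788/0.70270 = 0.681.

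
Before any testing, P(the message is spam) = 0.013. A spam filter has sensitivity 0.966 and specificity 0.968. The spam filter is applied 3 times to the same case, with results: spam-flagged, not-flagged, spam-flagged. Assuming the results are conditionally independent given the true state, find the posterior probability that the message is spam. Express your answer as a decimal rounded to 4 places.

Posterior P(H) ≈ 0.2966

Let H be the event that the message is spam; start with P(H) = 0.013. P('spam-flagged'|H) = 0.966, P('spam-flagged'|¬H) = 0.032.
Update on result 1 ('spam-flagged'): P(H) ← 0.966·0.0130 / (0.966·0.0130 + 0.032·0.9870) = 0.012558/0.044142 = 0.2845.
Update on result 2 ('not-flagged'): P(H) ← 0.034·0.2845 / (0.034·0.2845 + 0.968·0.7155) = 0.0096727/0.70229 = 0.0138.
Update on result 3 ('spam-flagged'): P(H) ← 0.966·0.0138 / (0.966·0.0138 + 0.032·0.9862) = 0.013305/0.044864 = 0.2966.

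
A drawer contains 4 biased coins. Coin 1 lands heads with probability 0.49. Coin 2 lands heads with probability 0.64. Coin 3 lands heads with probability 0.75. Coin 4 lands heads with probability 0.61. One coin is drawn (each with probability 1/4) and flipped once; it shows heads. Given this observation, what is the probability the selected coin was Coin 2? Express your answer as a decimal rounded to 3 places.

P(heads|C1) = 0.49; P(heads|C2) = 0.64; P(heads|C3) = 0.75; P(heads|C4) = 0.61.
Prior × likelihood for each source: 0.25·0.49=0.1225, 0.25·0.64=0.1600, 0.25·0.75=0.1875, 0.25·0.61=0.1525. Summing gives P(heads) = 0.62250.
P(Coin 2 | heads) = 0.1600 / 0.62250 = 0.257.

Posterior probability ≈ 0.257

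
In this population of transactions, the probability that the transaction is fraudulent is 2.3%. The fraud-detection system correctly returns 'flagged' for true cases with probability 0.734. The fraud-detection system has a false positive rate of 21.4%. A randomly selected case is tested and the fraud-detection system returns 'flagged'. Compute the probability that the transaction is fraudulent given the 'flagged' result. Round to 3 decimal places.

P(H | E) ≈ 0.075

Let H be the event that the transaction is fraudulent. P(H) = 0.023, so P(¬H) = 0.977. With E the 'flagged' result, P(E|H) = 0.734 and P(E|¬H) = 0.214.
P(E) = 0.734·0.023 + 0.214·0.977 = 0.016882 + 0.20908 = 0.22596.
By Bayes' theorem, P(H|E) = 0.016882 / 0.22596 = 0.075.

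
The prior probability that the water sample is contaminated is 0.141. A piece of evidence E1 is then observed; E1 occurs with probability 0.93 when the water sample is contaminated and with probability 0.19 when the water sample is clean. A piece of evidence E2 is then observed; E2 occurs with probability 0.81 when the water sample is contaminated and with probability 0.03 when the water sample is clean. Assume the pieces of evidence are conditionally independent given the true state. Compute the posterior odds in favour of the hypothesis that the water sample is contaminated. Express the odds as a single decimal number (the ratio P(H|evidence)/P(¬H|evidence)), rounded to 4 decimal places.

Posterior odds ≈ 21.6930

Prior odds = 0.141/(1−0.141) = 0.16414. In log-odds, ln(0.16414) = -1.8070.
Add log likelihood ratios: ln(4.8947) + ln(27.000) = 4.8840.
Posterior log-odds = 3.0770, so posterior odds = exp(3.0770) = 21.693.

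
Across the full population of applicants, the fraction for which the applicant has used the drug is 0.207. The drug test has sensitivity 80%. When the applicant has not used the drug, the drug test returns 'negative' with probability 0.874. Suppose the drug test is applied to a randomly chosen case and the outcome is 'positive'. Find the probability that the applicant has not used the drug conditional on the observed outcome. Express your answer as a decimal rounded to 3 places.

Write H for 'the applicant has used the drug'. Prior odds H:¬H = 0.207/0.793 = 0.26103. For the 'positive' outcome, the likelihood ratio is 0.8/0.126 = 6.3492.
Posterior odds = 0.26103 × 6.3492 = 1.6574, so P(H|E) = 1.6574/(1+1.6574) = 0.624. Then P(¬H|E) = 1 − 0.624 = 0.376.

P(¬H | E) ≈ 0.376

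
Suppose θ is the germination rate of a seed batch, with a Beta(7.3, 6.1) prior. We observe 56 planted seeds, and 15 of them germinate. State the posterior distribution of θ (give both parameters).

Posterior: Beta(22.3, 47.1)

Observing 15 successes and 41 failures updates Beta(7.3, 6.1) by adding the success and failure counts to the two shape parameters: α = 7.3+15 = 22.3, β = 6.1+41 = 47.1.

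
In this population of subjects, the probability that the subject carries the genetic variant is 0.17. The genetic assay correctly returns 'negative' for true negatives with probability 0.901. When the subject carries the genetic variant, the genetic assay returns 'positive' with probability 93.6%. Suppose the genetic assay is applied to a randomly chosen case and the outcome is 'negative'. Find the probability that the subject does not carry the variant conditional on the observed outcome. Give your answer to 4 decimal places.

P(¬H | E) ≈ 0.9857

Write H for 'the subject carries the genetic variant'. Prior odds H:¬H = 0.17/0.83 = 0.20482. For the 'negative' outcome, the likelihood ratio is 0.064/0.901 = 0.071032.
Posterior odds = 0.20482 × 0.071032 = 0.014549, so P(H|E) = 0.014549/(1+0.014549) = 0.0143. Then P(¬H|E) = 1 − 0.0143 = 0.9857.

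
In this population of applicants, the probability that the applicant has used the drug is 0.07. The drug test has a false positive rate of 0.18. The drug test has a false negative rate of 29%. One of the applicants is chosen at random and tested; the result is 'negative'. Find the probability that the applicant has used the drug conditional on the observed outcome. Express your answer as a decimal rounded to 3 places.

P(H | E) ≈ 0.026

Write H for 'the applicant has used the drug'. Prior odds H:¬H = 0.07/0.93 = 0.075269. For the 'negative' outcome, the likelihood ratio is 0.29/0.82 = 0.35366.
Posterior odds = 0.075269 × 0.35366 = 0.026619, so P(H|E) = 0.026619/(1+0.026619) = 0.026.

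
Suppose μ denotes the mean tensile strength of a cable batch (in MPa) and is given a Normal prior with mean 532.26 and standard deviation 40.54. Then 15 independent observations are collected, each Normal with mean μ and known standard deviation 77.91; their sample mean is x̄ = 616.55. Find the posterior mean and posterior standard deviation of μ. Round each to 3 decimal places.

Prior precision 1/τ₀² = 1/40.54² = 0.00060846; data precision n/σ² = 15/77.91² = 0.00247118.
Posterior precision = 0.00060846 + 0.00247118 = 0.00307964, giving posterior SD = 1/√0.00307964 = 18.020.
Posterior mean = (0.00060846·532.26 + 0.00247118·616.55) / 0.00307964 = 599.896.

Posterior mean ≈ 599.896; posterior SD ≈ 18.020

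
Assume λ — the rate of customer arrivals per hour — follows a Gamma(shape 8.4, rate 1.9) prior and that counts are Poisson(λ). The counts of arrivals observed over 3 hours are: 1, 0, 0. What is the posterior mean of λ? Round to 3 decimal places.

Posterior mean ≈ 1.918

Total count ∑xᵢ = 1 over n = 3 hours.
Gamma is conjugate to the Poisson likelihood: posterior is Gamma(shape = 8.4+1 = 9.4, rate = 1.9+3 = 4.9).
E[λ | data] = 9.4/4.9 = 1.918.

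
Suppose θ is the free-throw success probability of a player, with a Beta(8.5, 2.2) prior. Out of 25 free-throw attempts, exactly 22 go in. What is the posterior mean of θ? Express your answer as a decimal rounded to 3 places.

The binomial likelihood is conjugate to the Beta prior: with 22 successes and 3 failures, the posterior is Beta(8.5+22, 2.2+3) = Beta(30.5, 5.2).
E[θ | data] = 30.5/(30.5+5.2) = 0.854.

Posterior mean ≈ 0.854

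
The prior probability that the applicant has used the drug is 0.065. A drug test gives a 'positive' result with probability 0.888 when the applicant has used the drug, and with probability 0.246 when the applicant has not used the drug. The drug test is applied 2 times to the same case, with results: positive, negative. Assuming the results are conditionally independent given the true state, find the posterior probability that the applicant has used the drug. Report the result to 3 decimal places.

Posterior P(H) ≈ 0.036

With H the event that the applicant has used the drug, the joint likelihood of the observed sequence is P(data|H) = 0.888·0.112 = 0.099456 and P(data|¬H) = 0.246·0.754 = 0.18548.
Bayes: P(H|data) = 0.065·0.099456 / (0.065·0.099456 + 0.935·0.18548) = 0.0064646/0.17989 = 0.0359.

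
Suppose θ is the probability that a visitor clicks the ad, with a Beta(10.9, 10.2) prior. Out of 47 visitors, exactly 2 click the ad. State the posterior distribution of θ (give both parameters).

Posterior: Beta(12.9, 55.2)

The binomial likelihood is conjugate to the Beta prior: with 2 successes and 45 failures, the posterior is Beta(10.9+2, 10.2+45) = Beta(12.9, 55.2).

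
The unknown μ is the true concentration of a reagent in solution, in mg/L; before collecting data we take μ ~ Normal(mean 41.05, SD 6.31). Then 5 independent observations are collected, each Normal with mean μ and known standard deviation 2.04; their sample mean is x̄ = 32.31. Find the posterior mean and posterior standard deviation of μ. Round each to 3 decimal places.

With known σ, the Normal prior is conjugate. Weight on the data is w = (n/σ²)/(n/σ² + 1/τ₀²) = 1.20146/(1.20146+0.0251155) = 0.97952.
Posterior mean = w·x̄ + (1−w)·μ₀ = 0.97952·32.31 + 0.020476·41.05 = 32.489. Posterior variance = 1/(1.20146+0.0251155) = 0.815277, so SD = 0.903.

Posterior mean ≈ 32.489; posterior SD ≈ 0.903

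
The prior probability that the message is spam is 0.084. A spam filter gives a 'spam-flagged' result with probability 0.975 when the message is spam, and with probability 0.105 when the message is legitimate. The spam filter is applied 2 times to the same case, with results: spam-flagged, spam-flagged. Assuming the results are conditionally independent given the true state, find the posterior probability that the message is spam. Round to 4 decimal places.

Posterior P(H) ≈ 0.8877

With H the event that the message is spam, the joint likelihood of the observed sequence is P(data|H) = 0.975·0.975 = 0.95062 and P(data|¬H) = 0.105·0.105 = 0.011025.
Bayes: P(H|data) = 0.084·0.95062 / (0.084·0.95062 + 0.916·0.011025) = 0.079853/0.089951 = 0.8877.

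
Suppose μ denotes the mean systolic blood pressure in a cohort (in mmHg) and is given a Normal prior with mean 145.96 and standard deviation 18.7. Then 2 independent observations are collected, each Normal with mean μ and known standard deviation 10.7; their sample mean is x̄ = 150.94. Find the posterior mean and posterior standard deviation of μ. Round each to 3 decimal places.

Posterior mean ≈ 150.239; posterior SD ≈ 7.014

Prior precision 1/τ₀² = 1/18.7² = 0.00285968; data precision n/σ² = 2/10.7² = 0.0174688.
Posterior precision = 0.00285968 + 0.0174688 = 0.0203285, giving posterior SD = 1/√0.0203285 = 7.014.
Posterior mean = (0.00285968·145.96 + 0.0174688·150.94) / 0.0203285 = 150.239.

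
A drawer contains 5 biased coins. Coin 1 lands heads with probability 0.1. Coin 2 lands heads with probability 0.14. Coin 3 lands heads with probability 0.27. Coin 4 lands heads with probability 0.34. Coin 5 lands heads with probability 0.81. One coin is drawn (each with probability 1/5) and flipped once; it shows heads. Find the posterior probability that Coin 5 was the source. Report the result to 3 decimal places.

Posterior probability ≈ 0.488

Tabulate prior·likelihood by source: [1] prior 0.2, lik 0.1, product 0.02000; [2] prior 0.2, lik 0.14, product 0.02800; [3] prior 0.2, lik 0.27, product 0.05400; [4] prior 0.2, lik 0.34, product 0.06800; [5] prior 0.2, lik 0.81, product 0.1620.
Normalizing constant = 0.33200; the posterior for Coin 5 is its product over the sum, 0.1620/0.33200 = 0.488.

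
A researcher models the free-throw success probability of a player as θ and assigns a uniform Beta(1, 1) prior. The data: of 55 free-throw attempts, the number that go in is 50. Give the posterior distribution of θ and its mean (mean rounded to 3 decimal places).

Posterior: Beta(51, 6); mean ≈ 0.895

Observing 50 successes and 5 failures updates Beta(1, 1) by adding the success and failure counts to the two shape parameters: α = 1+50 = 51, β = 1+5 = 6.
Posterior mean = α/(α+β) = 51/57 = 0.895.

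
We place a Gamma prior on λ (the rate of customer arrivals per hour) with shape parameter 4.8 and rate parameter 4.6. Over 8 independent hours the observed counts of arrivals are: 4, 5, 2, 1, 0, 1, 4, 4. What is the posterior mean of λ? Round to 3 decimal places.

Posterior mean ≈ 2.048

Total count ∑xᵢ = 21 over n = 8 hours.
Gamma is conjugate to the Poisson likelihood: posterior is Gamma(shape = 4.8+21 = 25.8, rate = 4.6+8 = 12.6).
Posterior mean = shape/rate = 25.8/12.6 = 2.048.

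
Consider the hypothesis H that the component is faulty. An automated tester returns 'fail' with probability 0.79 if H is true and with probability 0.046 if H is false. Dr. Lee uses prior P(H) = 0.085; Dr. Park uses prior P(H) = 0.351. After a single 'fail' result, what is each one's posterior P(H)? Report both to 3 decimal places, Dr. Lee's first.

P('+'|H) = 0.79, P('+'|¬H) = 0.046.
Dr. Lee: numerator 0.79·0.085 = 0.067150; evidence = 0.067150+0.046·0.915 = 0.10924; posterior = 0.615.
Dr. Park: numerator 0.79·0.351 = 0.27729; evidence = 0.27729+0.046·0.649 = 0.30714; posterior = 0.903.

Dr. Lee: 0.615; Dr. Park: 0.903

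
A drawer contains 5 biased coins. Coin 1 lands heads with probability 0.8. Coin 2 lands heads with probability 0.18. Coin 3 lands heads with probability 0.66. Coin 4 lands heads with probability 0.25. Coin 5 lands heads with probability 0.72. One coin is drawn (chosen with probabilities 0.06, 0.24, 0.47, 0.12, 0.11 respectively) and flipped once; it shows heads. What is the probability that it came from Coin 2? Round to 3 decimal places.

Tabulate prior·likelihood by source: [1] prior 0.06, lik 0.8, product 0.04800; [2] prior 0.24, lik 0.18, product 0.04320; [3] prior 0.47, lik 0.66, product 0.3102; [4] prior 0.12, lik 0.25, product 0.03000; [5] prior 0.11, lik 0.72, product 0.07920.
Normalizing constant = 0.51060; the posterior for Coin 2 is its product over the sum, 0.04320/0.51060 = 0.085.

Posterior probability ≈ 0.085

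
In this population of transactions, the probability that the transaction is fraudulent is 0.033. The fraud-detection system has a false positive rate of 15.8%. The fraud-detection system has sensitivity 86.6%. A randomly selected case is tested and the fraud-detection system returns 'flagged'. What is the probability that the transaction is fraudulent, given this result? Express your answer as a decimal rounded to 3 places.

Let H be the event that the transaction is fraudulent. P(H) = 0.033, so P(¬H) = 0.967. With E the 'flagged' result, P(E|H) = 0.866 and P(E|¬H) = 0.158.
P(E) = 0.866·0.033 + 0.158·0.967 = 0.028578 + 0.15279 = 0.18136.
By Bayes' theorem, P(H|E) = 0.028578 / 0.18136 = 0.158.

P(H | E) ≈ 0.158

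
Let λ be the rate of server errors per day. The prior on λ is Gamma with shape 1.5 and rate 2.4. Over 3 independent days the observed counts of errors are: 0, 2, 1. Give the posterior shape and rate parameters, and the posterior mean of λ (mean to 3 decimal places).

Total count ∑xᵢ = 3 over n = 3 days.
Gamma is conjugate to the Poisson likelihood: posterior is Gamma(shape = 1.5+3 = 4.5, rate = 2.4+3 = 5.4).
E[λ | data] = 4.5/5.4 = 0.833.

Posterior: Gamma(shape=4.5, rate=5.4); mean ≈ 0.833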